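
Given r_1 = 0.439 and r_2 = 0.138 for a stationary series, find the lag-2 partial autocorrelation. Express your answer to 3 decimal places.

-0.068

φ_{22} = (r_2 − r_1²) / (1 − r_1²)
r_1² = (0.439)² = 0.192721
Numerator = 0.138 − 0.1927 = -0.0547; denominator = 1 − 0.1927 = 0.8073
φ_{22} = -0.0547 / 0.8073 = -0.068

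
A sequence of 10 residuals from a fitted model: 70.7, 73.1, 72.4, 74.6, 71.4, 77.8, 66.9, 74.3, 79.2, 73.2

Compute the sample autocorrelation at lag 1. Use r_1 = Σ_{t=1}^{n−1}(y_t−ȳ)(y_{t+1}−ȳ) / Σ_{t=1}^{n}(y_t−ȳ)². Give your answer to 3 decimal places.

-0.378

Mean ȳ = (70.7 + 73.1 + 72.4 + 74.6 + 71.4 + 77.8 + 66.9 + 74.3 + 79.2 + 73.2)/10 = 73.3600
Numerator Σ_{t=1}^{9}(y_t−ȳ)(y_{t+1}−ȳ) = -41.5816
Denominator Σ(y_t−ȳ)² = 109.9040
r_1 = -41.5816 / 109.9040 = -0.378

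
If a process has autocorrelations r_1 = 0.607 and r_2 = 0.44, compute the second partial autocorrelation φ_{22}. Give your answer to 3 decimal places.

φ_{22} = (r_2 − r_1²) / (1 − r_1²)
r_1² = (0.607)² = 0.368449
Numerator = 0.44 − 0.3684 = 0.0716; denominator = 1 − 0.3684 = 0.6316
φ_{22} = 0.0716 / 0.6316 = 0.113

0.113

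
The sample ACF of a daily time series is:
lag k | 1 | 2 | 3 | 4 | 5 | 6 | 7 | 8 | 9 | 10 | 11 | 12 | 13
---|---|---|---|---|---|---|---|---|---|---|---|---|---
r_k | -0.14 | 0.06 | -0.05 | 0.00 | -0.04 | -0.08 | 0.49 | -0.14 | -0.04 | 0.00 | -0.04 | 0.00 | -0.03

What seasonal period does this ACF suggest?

The largest autocorrelation is r_7 = 0.49; the remaining lags stay at or below 0.06.
The dominant spike at lag 7 indicates a seasonal period of 7.

7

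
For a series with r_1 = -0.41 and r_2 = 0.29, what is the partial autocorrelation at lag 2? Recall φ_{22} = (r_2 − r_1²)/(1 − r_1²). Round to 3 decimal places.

0.147

φ_{22} = (r_2 − r_1²) / (1 − r_1²)
r_1² = (-0.41)² = 0.1681
Numerator = 0.29 − 0.1681 = 0.1219; denominator = 1 − 0.1681 = 0.8319
φ_{22} = 0.1219 / 0.8319 = 0.147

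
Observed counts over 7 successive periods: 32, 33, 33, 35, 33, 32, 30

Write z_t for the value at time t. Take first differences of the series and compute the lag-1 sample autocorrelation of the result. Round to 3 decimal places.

-0.033

First differences Δz: 1, 0, 2, -2, -1, -2
Mean of differences = -0.3333
Numerator Σ(Δz_t−Δz̄)(Δz_{t+1}−Δz̄) = -0.4444
Denominator Σ(Δz_t−Δz̄)² = 13.3333
r_1(Δz) = -0.4444 / 13.3333 = -0.033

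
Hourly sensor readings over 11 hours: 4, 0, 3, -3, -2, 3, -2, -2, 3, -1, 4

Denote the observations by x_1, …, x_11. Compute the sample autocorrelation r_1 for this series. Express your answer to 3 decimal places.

-0.311

Mean x̄ = (4 + 0 + 3 − 3 − 2 + 3 − 2 − 2 + 3 − 1 + 4)/11 = 0.6364
Numerator Σ_{t=1}^{10}(x_t−x̄)(x_{t+1}−x̄) = -23.7686
Denominator Σ(x_t−x̄)² = 76.5455
r_1 = -23.7686 / 76.5455 = -0.311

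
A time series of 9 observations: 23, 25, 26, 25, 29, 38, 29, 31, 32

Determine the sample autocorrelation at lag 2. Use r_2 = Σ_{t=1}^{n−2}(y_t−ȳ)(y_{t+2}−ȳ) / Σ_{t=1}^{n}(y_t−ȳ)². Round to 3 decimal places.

0.097

Mean ȳ = (23 + 25 + 26 + 25 + 29 + 38 + 29 + 31 + 32)/9 = 28.6667
Numerator Σ_{t=1}^{7}(y_t−ȳ)(y_{t+2}−ȳ) = 16.4444
Denominator Σ(y_t−ȳ)² = 170.0000
r_2 = 16.4444 / 170.0000 = 0.097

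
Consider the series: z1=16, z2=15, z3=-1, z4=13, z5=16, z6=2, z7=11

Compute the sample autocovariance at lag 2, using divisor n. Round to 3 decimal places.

-19.227

Mean z̄ = (16 + 15 − 1 + 13 + 16 + 2 + 11)/7 = 10.2857
Σ_{t=1}^{5}(z_t−z̄)(z_{t+2}−z̄) = -134.5918
γ_2 = -134.5918 / 7 = -19.227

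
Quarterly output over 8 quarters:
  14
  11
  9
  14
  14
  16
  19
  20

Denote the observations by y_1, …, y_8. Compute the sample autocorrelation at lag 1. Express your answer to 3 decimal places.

Mean ȳ = (14 + 11 + 9 + 14 + 14 + 16 + 19 + 20)/8 = 14.6250
Σ(y_t−ȳ)(y_{t+1}−ȳ) = (2.2656) + (20.3906) + (3.5156) + (0.3906) + (-0.8594) + (6.0156) + (23.5156) = 55.2344
Denominator Σ(y_t−ȳ)² = 95.8750
r_1 = 55.2344 / 95.8750 = 0.576

0.576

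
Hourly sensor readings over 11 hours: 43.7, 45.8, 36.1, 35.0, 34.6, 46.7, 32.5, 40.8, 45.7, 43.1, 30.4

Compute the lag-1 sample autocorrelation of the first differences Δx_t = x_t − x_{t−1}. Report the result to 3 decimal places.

First differences Δx: 2.1, -9.7, -1.1, -0.4, 12.1, -14.2, 8.3, 4.9, -2.6, -12.7
Mean of differences = -1.3300
Numerator Σ(Δx_t−Δx̄)(Δx_{t+1}−Δx̄) = -248.1899
Denominator Σ(Δx_t−Δx̄)² = 691.1810
r_1(Δx) = -248.1899 / 691.1810 = -0.359

-0.359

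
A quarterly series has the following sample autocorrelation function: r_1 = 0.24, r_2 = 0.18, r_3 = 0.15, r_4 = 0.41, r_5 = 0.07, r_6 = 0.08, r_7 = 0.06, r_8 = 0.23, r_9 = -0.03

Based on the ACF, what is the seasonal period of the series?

4

The largest autocorrelation is r_4 = 0.41; the remaining lags stay at or below 0.24. The elevated value at lag 1 (0.24), dropping to 0.18 at lag 2, reflects decaying short-term dependence rather than seasonality.
The dominant spike at lag 4 indicates a seasonal period of 4.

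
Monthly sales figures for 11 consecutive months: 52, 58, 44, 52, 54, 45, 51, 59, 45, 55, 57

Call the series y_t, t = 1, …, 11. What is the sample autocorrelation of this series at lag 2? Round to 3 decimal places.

Mean ȳ = (52 + 58 + 44 + 52 + 54 + 45 + 51 + 59 + 45 + 55 + 57)/11 = 52.0000
Numerator Σ_{t=1}^{9}(y_t−ȳ)(y_{t+2}−ȳ) = -74.0000
Denominator Σ(y_t−ȳ)² = 286.0000
r_2 = -74.0000 / 286.0000 = -0.259

-0.259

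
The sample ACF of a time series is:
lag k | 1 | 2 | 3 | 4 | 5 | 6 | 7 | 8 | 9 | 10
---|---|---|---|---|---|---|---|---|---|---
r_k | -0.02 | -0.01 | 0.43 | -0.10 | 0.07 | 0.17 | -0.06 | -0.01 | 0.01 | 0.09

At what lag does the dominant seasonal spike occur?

3

The largest autocorrelation is r_3 = 0.43, with a weaker echo at lag 6 (0.17); the remaining lags stay at or below 0.09.
The dominant spike at lag 3 indicates a seasonal period of 3.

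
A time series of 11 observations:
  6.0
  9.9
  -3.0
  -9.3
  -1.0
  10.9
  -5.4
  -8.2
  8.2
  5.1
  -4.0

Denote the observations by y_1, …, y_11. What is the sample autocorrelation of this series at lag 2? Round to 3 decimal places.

Mean ȳ = (6.0 + 9.9 − 3.0 − 9.3 − 1.0 + 10.9 − 5.4 − 8.2 + 8.2 + 5.1 − 4.0)/11 = 0.8364
Numerator Σ_{t=1}^{9}(y_t−ȳ)(y_{t+2}−ȳ) = -406.1954
Denominator Σ(y_t−ȳ)² = 547.2655
r_2 = -406.1954 / 547.2655 = -0.742

-0.742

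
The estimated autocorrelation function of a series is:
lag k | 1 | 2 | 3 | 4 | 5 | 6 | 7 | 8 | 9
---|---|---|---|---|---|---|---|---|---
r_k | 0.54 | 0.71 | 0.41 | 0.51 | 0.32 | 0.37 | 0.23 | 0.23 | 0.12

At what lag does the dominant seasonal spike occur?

2

The largest autocorrelation is r_2 = 0.71; the remaining lags stay at or below 0.54.
The dominant spike at lag 2 indicates a seasonal period of 2.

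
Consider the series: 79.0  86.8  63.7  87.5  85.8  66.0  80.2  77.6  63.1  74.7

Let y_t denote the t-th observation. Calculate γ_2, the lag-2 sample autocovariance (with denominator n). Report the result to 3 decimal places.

-18.184

Mean ȳ = (79.0 + 86.8 + 63.7 + 87.5 + 85.8 + 66.0 + 80.2 + 77.6 + 63.1 + 74.7)/10 = 76.4400
Σ_{t=1}^{8}(y_t−ȳ)(y_{t+2}−ȳ) = -181.8392
γ_2 = -181.8392 / 10 = -18.184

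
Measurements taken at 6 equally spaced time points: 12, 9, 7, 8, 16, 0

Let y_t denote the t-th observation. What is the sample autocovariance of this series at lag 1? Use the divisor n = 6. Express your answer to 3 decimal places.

-11.130

Mean ȳ = (12 + 9 + 7 + 8 + 16 + 0)/6 = 8.6667
Σ_{t=1}^{5}(y_t−ȳ)(y_{t+1}−ȳ) = -66.7778
γ_1 = -66.7778 / 6 = -11.130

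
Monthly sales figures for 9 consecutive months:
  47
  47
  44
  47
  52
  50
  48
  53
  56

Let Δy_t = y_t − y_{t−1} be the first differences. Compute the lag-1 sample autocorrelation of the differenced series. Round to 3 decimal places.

First differences Δy: 0, -3, 3, 5, -2, -2, 5, 3
Mean of differences = 1.1250
Numerator Σ(Δy_t−Δȳ)(Δy_{t+1}−Δȳ) = -3.0156
Denominator Σ(Δy_t−Δȳ)² = 74.8750
r_1(Δy) = -3.0156 / 74.8750 = -0.040

-0.040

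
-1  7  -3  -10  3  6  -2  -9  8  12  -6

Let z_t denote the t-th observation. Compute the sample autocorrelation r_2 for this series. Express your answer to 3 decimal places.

Mean z̄ = (-1 + 7 − 3 − 10 + 3 + 6 − 2 − 9 + 8 + 12 − 6)/11 = 0.4545
Numerator Σ_{t=1}^{9}(z_t−z̄)(z_{t+2}−z̄) = -365.2314
Denominator Σ(z_t−z̄)² = 530.7273
r_2 = -365.2314 / 530.7273 = -0.688

-0.688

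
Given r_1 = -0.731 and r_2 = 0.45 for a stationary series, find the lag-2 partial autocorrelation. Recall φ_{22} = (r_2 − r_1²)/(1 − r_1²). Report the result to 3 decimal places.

-0.181

φ_{22} = (r_2 − r_1²) / (1 − r_1²)
r_1² = (-0.731)² = 0.534361
Numerator = 0.45 − 0.5344 = -0.0844; denominator = 1 − 0.5344 = 0.4656
φ_{22} = -0.0844 / 0.4656 = -0.181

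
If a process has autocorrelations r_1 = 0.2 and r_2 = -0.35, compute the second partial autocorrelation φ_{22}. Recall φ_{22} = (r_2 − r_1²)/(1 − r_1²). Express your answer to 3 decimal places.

-0.406

φ_{22} = (r_2 − r_1²) / (1 − r_1²)
r_1² = (0.2)² = 0.04
Numerator = -0.35 − 0.0400 = -0.3900; denominator = 1 − 0.0400 = 0.9600
φ_{22} = -0.3900 / 0.9600 = -0.406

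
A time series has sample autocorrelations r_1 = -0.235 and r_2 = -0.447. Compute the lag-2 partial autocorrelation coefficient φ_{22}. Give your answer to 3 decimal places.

-0.532

φ_{22} = (r_2 − r_1²) / (1 − r_1²)
r_1² = (-0.235)² = 0.055225
Numerator = -0.447 − 0.0552 = -0.5022; denominator = 1 − 0.0552 = 0.9448
φ_{22} = -0.5022 / 0.9448 = -0.532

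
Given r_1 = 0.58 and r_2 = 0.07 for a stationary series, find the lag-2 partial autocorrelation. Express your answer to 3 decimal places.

-0.401

φ_{22} = (r_2 − r_1²) / (1 − r_1²)
r_1² = (0.58)² = 0.3364
Numerator = 0.07 − 0.3364 = -0.2664; denominator = 1 − 0.3364 = 0.6636
φ_{22} = -0.2664 / 0.6636 = -0.401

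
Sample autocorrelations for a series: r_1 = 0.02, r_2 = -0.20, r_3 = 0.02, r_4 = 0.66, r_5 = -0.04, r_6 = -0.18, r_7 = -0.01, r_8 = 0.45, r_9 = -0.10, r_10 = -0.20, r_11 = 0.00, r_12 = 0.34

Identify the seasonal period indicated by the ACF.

The largest autocorrelation is r_4 = 0.66, with weaker echoes at lags 8 (0.45) and 12 (0.34); the remaining lags stay at or below 0.02.
The dominant spike at lag 4 indicates a seasonal period of 4.

4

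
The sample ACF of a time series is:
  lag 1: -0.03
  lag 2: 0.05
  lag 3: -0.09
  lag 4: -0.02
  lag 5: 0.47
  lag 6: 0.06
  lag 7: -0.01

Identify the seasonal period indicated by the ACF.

5

The largest autocorrelation is r_5 = 0.47; the remaining lags stay at or below 0.06.
The dominant spike at lag 5 indicates a seasonal period of 5.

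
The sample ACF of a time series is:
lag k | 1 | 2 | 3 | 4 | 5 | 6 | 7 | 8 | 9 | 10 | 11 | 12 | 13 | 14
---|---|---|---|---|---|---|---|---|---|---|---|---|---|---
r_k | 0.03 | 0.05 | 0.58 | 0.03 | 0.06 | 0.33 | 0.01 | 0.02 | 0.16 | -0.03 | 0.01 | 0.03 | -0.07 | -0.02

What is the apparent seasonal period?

3

The largest autocorrelation is r_3 = 0.58, with weaker echoes at lags 6 (0.33) and 9 (0.16); the remaining lags stay at or below 0.06.
The dominant spike at lag 3 indicates a seasonal period of 3.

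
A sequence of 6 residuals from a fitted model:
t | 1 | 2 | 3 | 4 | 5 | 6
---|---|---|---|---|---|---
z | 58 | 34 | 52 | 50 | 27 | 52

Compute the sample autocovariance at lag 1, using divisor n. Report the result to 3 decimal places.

-65.458

Mean z̄ = (58 + 34 + 52 + 50 + 27 + 52)/6 = 45.5000
Σ_{t=1}^{5}(z_t−z̄)(z_{t+1}−z̄) = -392.7500
γ_1 = -392.7500 / 6 = -65.458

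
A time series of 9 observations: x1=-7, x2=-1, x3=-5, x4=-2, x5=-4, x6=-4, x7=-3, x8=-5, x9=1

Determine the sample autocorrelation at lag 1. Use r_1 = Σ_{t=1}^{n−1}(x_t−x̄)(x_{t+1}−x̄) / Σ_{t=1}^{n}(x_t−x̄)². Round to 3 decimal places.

-0.502

Mean x̄ = (-7 − 1 − 5 − 2 − 4 − 4 − 3 − 5 + 1)/9 = -3.3333
Numerator Σ_{t=1}^{8}(x_t−x̄)(x_{t+1}−x̄) = -23.1111
Denominator Σ(x_t−x̄)² = 46.0000
r_1 = -23.1111 / 46.0000 = -0.502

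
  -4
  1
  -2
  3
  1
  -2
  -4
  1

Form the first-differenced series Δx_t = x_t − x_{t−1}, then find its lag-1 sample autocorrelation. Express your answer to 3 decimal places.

-0.359

First differences Δx: 5, -3, 5, -2, -3, -2, 5
Mean of differences = 0.7143
Numerator Σ(Δx_t−Δx̄)(Δx_{t+1}−Δx̄) = -34.9388
Denominator Σ(Δx_t−Δx̄)² = 97.4286
r_1(Δx) = -34.9388 / 97.4286 = -0.359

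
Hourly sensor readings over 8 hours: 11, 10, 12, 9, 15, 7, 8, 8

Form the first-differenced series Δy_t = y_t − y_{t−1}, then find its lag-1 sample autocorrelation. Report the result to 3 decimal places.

First differences Δy: -1, 2, -3, 6, -8, 1, 0
Mean of differences = -0.4286
Numerator Σ(Δy_t−Δȳ)(Δy_{t+1}−Δȳ) = -83.0408
Denominator Σ(Δy_t−Δȳ)² = 113.7143
r_1(Δy) = -83.0408 / 113.7143 = -0.730

-0.730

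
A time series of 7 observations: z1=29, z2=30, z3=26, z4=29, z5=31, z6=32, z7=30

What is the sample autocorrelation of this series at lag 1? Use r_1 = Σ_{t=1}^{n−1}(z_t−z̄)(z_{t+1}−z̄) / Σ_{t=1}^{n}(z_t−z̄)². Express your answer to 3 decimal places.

Mean z̄ = (29 + 30 + 26 + 29 + 31 + 32 + 30)/7 = 29.5714
Deviations from mean: -0.5714, 0.4286, -3.5714, -0.5714, 1.4286, 2.4286, 0.4286
Σ(z_t−z̄)(z_{t+1}−z̄) = (-0.2449) + (-1.5306) + (2.0408) + (-0.8163) + (3.4694) + (1.0408) = 3.9592
Denominator Σ(z_t−z̄)² = 21.7143
r_1 = 3.9592 / 21.7143 = 0.182

0.182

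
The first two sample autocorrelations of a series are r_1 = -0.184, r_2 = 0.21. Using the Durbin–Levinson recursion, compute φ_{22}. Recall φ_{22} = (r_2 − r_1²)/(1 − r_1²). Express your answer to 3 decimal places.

0.182

φ_{22} = (r_2 − r_1²) / (1 − r_1²)
r_1² = (-0.184)² = 0.033856
Numerator = 0.21 − 0.0339 = 0.1761; denominator = 1 − 0.0339 = 0.9661
φ_{22} = 0.1761 / 0.9661 = 0.182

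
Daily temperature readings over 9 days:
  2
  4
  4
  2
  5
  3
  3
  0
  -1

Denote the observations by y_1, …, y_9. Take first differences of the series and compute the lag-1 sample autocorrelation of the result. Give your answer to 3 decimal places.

-0.356

First differences Δy: 2, 0, -2, 3, -2, 0, -3, -1
Mean of differences = -0.3750
Numerator Σ(Δy_t−Δȳ)(Δy_{t+1}−Δȳ) = -10.6406
Denominator Σ(Δy_t−Δȳ)² = 29.8750
r_1(Δy) = -10.6406 / 29.8750 = -0.356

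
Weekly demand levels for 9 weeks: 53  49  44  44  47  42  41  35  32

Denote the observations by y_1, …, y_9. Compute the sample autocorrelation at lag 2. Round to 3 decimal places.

Mean ȳ = (53 + 49 + 44 + 44 + 47 + 42 + 41 + 35 + 32)/9 = 43.0000
Σ(y_t−ȳ)(y_{t+2}−ȳ) = (10.0000) + (6.0000) + (4.0000) + (-1.0000) + (-8.0000) + (8.0000) + (22.0000) = 41.0000
Denominator Σ(y_t−ȳ)² = 344.0000
r_2 = 41.0000 / 344.0000 = 0.119

0.119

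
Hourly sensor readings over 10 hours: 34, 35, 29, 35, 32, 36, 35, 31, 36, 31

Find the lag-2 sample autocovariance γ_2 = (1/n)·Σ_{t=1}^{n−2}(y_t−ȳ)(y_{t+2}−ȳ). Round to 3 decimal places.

Mean ȳ = (34 + 35 + 29 + 35 + 32 + 36 + 35 + 31 + 36 + 31)/10 = 33.4000
Σ_{t=1}^{8}(y_t−ȳ)(y_{t+2}−ȳ) = 11.6800
γ_2 = 11.6800 / 10 = 1.168

1.168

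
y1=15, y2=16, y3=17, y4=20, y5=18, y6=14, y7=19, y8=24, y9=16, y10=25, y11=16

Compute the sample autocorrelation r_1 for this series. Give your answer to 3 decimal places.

Mean ȳ = (15 + 16 + 17 + 20 + 18 + 14 + 19 + 24 + 16 + 25 + 16)/11 = 18.1818
Numerator Σ_{t=1}^{10}(y_t−ȳ)(y_{t+1}−ȳ) = -33.3058
Denominator Σ(y_t−ȳ)² = 127.6364
r_1 = -33.3058 / 127.6364 = -0.261

-0.261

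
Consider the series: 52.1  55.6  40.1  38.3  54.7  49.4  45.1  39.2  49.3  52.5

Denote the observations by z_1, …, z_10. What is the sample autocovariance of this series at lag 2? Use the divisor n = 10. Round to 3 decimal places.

-25.586

Mean z̄ = (52.1 + 55.6 + 40.1 + 38.3 + 54.7 + 49.4 + 45.1 + 39.2 + 49.3 + 52.5)/10 = 47.6300
Σ_{t=1}^{8}(z_t−z̄)(z_{t+2}−z̄) = -255.8578
γ_2 = -255.8578 / 10 = -25.586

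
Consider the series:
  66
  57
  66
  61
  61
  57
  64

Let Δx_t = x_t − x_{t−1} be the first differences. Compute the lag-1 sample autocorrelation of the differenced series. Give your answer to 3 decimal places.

-0.613

First differences Δx: -9, 9, -5, 0, -4, 7
Mean of differences = -0.3333
Numerator Σ(Δx_t−Δx̄)(Δx_{t+1}−Δx̄) = -154.1111
Denominator Σ(Δx_t−Δx̄)² = 251.3333
r_1(Δx) = -154.1111 / 251.3333 = -0.613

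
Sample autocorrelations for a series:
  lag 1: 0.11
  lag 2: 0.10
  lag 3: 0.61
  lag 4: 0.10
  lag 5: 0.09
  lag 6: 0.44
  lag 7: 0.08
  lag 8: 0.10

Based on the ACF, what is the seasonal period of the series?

The largest autocorrelation is r_3 = 0.61, with a weaker echo at lag 6 (0.44); the remaining lags stay at or below 0.11.
The dominant spike at lag 3 indicates a seasonal period of 3.

3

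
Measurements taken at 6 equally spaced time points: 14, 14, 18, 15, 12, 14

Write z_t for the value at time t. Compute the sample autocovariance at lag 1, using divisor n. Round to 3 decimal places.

Mean z̄ = (14 + 14 + 18 + 15 + 12 + 14)/6 = 14.5000
Σ_{t=1}^{5}(z_t−z̄)(z_{t+1}−z̄) = 0.2500
γ_1 = 0.2500 / 6 = 0.042

0.042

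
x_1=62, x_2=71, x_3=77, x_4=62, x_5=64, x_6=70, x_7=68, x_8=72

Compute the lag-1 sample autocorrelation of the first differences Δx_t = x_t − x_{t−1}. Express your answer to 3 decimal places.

-0.185

First differences Δx: 9, 6, -15, 2, 6, -2, 4
Mean of differences = 1.4286
Numerator Σ(Δx_t−Δx̄)(Δx_{t+1}−Δx̄) = -71.7551
Denominator Σ(Δx_t−Δx̄)² = 387.7143
r_1(Δx) = -71.7551 / 387.7143 = -0.185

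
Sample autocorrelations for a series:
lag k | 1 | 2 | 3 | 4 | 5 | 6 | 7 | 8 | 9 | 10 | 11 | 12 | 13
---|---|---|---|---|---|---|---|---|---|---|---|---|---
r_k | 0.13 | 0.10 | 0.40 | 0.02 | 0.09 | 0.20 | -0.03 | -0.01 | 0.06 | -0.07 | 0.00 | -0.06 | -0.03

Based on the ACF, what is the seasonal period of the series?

3

The largest autocorrelation is r_3 = 0.40, with a weaker echo at lag 6 (0.20); the remaining lags stay at or below 0.13.
The dominant spike at lag 3 indicates a seasonal period of 3.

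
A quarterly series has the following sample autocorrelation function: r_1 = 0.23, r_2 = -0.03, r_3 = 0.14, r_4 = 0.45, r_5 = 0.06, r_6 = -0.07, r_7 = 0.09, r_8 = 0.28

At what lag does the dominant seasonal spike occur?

The largest autocorrelation is r_4 = 0.45, with a weaker echo at lag 8 (0.28); the remaining lags stay at or below 0.23.
The dominant spike at lag 4 indicates a seasonal period of 4.

4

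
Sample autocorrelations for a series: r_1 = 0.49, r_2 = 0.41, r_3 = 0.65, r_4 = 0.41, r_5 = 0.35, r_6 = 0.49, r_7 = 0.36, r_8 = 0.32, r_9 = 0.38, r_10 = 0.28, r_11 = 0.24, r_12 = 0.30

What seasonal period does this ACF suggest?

The largest autocorrelation is r_3 = 0.65; the remaining lags stay at or below 0.49. The elevated value at lag 1 (0.49), dropping to 0.41 at lag 2, reflects decaying short-term dependence rather than seasonality.
The dominant spike at lag 3 indicates a seasonal period of 3.

3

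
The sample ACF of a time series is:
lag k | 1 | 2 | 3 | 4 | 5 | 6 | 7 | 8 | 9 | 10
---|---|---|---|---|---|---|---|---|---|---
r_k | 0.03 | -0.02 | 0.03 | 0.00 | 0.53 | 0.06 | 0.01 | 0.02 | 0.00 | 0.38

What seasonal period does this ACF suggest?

The largest autocorrelation is r_5 = 0.53, with a weaker echo at lag 10 (0.38); the remaining lags stay at or below 0.06.
The dominant spike at lag 5 indicates a seasonal period of 5.

5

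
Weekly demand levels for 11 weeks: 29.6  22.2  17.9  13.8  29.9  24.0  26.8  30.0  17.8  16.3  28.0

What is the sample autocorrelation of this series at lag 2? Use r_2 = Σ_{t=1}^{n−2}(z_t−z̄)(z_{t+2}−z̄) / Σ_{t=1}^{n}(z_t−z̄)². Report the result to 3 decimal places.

-0.358

Mean z̄ = (29.6 + 22.2 + 17.9 + 13.8 + 29.9 + 24.0 + 26.8 + 30.0 + 17.8 + 16.3 + 28.0)/11 = 23.3000
Numerator Σ_{t=1}^{9}(z_t−z̄)(z_{t+2}−z̄) = -130.0700
Denominator Σ(z_t−z̄)² = 362.8400
r_2 = -130.0700 / 362.8400 = -0.358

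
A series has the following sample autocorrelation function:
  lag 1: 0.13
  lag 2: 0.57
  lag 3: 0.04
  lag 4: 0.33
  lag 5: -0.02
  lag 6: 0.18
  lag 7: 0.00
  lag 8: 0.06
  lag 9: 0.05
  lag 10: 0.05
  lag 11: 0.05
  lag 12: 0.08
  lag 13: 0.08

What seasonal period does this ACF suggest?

2

The largest autocorrelation is r_2 = 0.57, with weaker echoes at lags 4 (0.33) and 6 (0.18); the remaining lags stay at or below 0.13.
The dominant spike at lag 2 indicates a seasonal period of 2.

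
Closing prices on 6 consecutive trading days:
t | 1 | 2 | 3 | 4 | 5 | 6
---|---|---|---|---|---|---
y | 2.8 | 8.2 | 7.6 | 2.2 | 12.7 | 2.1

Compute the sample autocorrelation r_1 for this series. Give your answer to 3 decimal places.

Mean ȳ = (2.8 + 8.2 + 7.6 + 2.2 + 12.7 + 2.1)/6 = 5.9333
Deviations from mean: -3.1333, 2.2667, 1.6667, -3.7333, 6.7667, -3.8333
Σ(y_t−ȳ)(y_{t+1}−ȳ) = (-7.1022) + (3.7778) + (-6.2222) + (-25.2622) + (-25.9389) = -60.7478
Denominator Σ(y_t−ȳ)² = 92.1533
r_1 = -60.7478 / 92.1533 = -0.659

-0.659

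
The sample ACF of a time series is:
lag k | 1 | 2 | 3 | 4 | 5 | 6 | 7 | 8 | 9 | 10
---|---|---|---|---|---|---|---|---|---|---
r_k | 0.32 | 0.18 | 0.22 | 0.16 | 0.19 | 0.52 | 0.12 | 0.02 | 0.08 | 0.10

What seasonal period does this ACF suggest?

6

The largest autocorrelation is r_6 = 0.52; the remaining lags stay at or below 0.32. The elevated value at lag 1 (0.32), dropping to 0.18 at lag 2, reflects decaying short-term dependence rather than seasonality.
The dominant spike at lag 6 indicates a seasonal period of 6.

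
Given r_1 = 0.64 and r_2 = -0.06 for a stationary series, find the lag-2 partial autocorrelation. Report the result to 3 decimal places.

φ_{22} = (r_2 − r_1²) / (1 − r_1²)
r_1² = (0.64)² = 0.4096
Numerator = -0.06 − 0.4096 = -0.4696; denominator = 1 − 0.4096 = 0.5904
φ_{22} = -0.4696 / 0.5904 = -0.795

-0.795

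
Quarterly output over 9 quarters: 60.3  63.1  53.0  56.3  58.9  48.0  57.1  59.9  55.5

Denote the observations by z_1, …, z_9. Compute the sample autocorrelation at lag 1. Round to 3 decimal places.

-0.157

Mean z̄ = (60.3 + 63.1 + 53.0 + 56.3 + 58.9 + 48.0 + 57.1 + 59.9 + 55.5)/9 = 56.9000
Numerator Σ_{t=1}^{8}(z_t−z̄)(z_{t+1}−z̄) = -25.1400
Denominator Σ(z_t−z̄)² = 159.7800
r_1 = -25.1400 / 159.7800 = -0.157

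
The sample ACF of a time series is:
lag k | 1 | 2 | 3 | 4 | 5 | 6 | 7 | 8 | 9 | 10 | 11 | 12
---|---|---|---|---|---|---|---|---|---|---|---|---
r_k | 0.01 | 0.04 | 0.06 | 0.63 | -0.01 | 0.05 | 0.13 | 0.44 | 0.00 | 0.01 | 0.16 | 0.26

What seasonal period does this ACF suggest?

4

The largest autocorrelation is r_4 = 0.63, with weaker echoes at lags 8 (0.44) and 12 (0.26); the remaining lags stay at or below 0.16.
The dominant spike at lag 4 indicates a seasonal period of 4.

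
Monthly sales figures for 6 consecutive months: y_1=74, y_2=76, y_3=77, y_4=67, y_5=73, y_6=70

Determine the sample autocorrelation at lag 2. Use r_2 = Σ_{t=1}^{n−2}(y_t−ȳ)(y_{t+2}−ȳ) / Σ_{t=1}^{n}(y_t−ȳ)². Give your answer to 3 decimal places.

Mean ȳ = (74 + 76 + 77 + 67 + 73 + 70)/6 = 72.8333
Numerator Σ_{t=1}^{4}(y_t−ȳ)(y_{t+2}−ȳ) = 3.6111
Denominator Σ(y_t−ȳ)² = 70.8333
r_2 = 3.6111 / 70.8333 = 0.051

0.051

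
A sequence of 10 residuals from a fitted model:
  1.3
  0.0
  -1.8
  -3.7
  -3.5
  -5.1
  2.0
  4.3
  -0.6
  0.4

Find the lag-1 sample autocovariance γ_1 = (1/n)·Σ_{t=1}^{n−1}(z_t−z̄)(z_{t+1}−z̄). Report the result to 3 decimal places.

2.696

Mean z̄ = (1.3 + 0.0 − 1.8 − 3.7 − 3.5 − 5.1 + 2.0 + 4.3 − 0.6 + 0.4)/10 = -0.6700
Σ_{t=1}^{9}(z_t−z̄)(z_{t+1}−z̄) = 26.9631
γ_1 = 26.9631 / 10 = 2.696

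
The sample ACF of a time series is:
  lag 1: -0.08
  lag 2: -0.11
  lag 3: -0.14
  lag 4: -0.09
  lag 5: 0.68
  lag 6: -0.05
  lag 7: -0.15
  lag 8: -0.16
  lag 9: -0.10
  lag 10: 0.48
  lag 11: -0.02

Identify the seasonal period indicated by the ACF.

The largest autocorrelation is r_5 = 0.68, with a weaker echo at lag 10 (0.48); the remaining lags stay at or below -0.02.
The dominant spike at lag 5 indicates a seasonal period of 5.

5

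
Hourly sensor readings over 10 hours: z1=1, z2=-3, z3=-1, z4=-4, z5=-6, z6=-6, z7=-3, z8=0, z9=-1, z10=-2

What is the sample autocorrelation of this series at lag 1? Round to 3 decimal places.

0.351

Mean z̄ = (1 − 3 − 1 − 4 − 6 − 6 − 3 + 0 − 1 − 2)/10 = -2.5000
Numerator Σ_{t=1}^{9}(z_t−z̄)(z_{t+1}−z̄) = 17.7500
Denominator Σ(z_t−z̄)² = 50.5000
r_1 = 17.7500 / 50.5000 = 0.351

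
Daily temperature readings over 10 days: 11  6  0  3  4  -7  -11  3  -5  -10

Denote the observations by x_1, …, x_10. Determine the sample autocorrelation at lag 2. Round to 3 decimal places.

Mean x̄ = (11 + 6 + 0 + 3 + 4 − 7 − 11 + 3 − 5 − 10)/10 = -0.6000
Numerator Σ_{t=1}^{8}(x_t−x̄)(x_{t+2}−x̄) = -48.5200
Denominator Σ(x_t−x̄)² = 482.4000
r_2 = -48.5200 / 482.4000 = -0.101

-0.101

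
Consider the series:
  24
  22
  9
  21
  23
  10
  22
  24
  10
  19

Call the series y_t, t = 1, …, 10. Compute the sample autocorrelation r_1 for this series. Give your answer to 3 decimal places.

-0.367

Mean ȳ = (24 + 22 + 9 + 21 + 23 + 10 + 22 + 24 + 10 + 19)/10 = 18.4000
Numerator Σ_{t=1}^{9}(y_t−ȳ)(y_{t+1}−ȳ) = -126.9600
Denominator Σ(y_t−ȳ)² = 346.4000
r_1 = -126.9600 / 346.4000 = -0.367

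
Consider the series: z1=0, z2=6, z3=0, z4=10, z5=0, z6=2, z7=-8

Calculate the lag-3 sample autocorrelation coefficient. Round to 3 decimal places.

-0.529

Mean z̄ = (0 + 6 + 0 + 10 + 0 + 2 − 8)/7 = 1.4286
Numerator Σ_{t=1}^{4}(z_t−z̄)(z_{t+3}−z̄) = -100.4082
Denominator Σ(z_t−z̄)² = 189.7143
r_3 = -100.4082 / 189.7143 = -0.529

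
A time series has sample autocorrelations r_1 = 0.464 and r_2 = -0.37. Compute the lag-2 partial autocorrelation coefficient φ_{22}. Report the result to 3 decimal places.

-0.746

φ_{22} = (r_2 − r_1²) / (1 − r_1²)
r_1² = (0.464)² = 0.215296
Numerator = -0.37 − 0.2153 = -0.5853; denominator = 1 − 0.2153 = 0.7847
φ_{22} = -0.5853 / 0.7847 = -0.746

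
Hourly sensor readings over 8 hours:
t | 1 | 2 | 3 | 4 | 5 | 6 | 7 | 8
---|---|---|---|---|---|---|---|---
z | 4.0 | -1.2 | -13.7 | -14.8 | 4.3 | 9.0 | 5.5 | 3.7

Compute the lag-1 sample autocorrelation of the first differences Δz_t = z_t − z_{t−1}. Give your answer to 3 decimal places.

0.235

First differences Δz: -5.2, -12.5, -1.1, 19.1, 4.7, -3.5, -1.8
Mean of differences = -0.0429
Numerator Σ(Δz_t−Δz̄)(Δz_{t+1}−Δz̄) = 137.6453
Denominator Σ(Δz_t−Δz̄)² = 586.8771
r_1(Δz) = 137.6453 / 586.8771 = 0.235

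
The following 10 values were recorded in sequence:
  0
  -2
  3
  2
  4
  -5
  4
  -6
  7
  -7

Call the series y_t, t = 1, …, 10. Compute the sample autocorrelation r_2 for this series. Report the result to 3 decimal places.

0.548

Mean ȳ = (0 − 2 + 3 + 2 + 4 − 5 + 4 − 6 + 7 − 7)/10 = 0.0000
Numerator Σ_{t=1}^{8}(y_t−ȳ)(y_{t+2}−ȳ) = 114.0000
Denominator Σ(y_t−ȳ)² = 208.0000
r_2 = 114.0000 / 208.0000 = 0.548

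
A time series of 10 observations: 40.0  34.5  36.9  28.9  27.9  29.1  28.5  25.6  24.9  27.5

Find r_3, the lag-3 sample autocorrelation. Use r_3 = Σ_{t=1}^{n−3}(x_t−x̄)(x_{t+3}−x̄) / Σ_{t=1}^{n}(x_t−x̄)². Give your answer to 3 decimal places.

-0.025

Mean x̄ = (40.0 + 34.5 + 36.9 + 28.9 + 27.9 + 29.1 + 28.5 + 25.6 + 24.9 + 27.5)/10 = 30.3800
Σ(x_t−x̄)(x_{t+3}−x̄) = (-14.2376) + (-10.2176) + (-8.3456) + (2.7824) + (11.8544) + (7.0144) + (5.4144) = -5.7352
Denominator Σ(x_t−x̄)² = 226.7160
r_3 = -5.7352 / 226.7160 = -0.025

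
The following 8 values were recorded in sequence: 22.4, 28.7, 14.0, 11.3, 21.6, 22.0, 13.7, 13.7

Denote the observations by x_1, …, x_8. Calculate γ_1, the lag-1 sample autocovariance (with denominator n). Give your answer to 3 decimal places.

2.633

Mean x̄ = (22.4 + 28.7 + 14.0 + 11.3 + 21.6 + 22.0 + 13.7 + 13.7)/8 = 18.4250
Σ_{t=1}^{7}(x_t−x̄)(x_{t+1}−x̄) = 21.0669
γ_1 = 21.0669 / 8 = 2.633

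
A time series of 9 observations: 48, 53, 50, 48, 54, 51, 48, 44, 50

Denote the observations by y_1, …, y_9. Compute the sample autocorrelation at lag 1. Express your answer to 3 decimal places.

-0.015

Mean ȳ = (48 + 53 + 50 + 48 + 54 + 51 + 48 + 44 + 50)/9 = 49.5556
Numerator Σ_{t=1}^{8}(y_t−ȳ)(y_{t+1}−ȳ) = -1.0864
Denominator Σ(y_t−ȳ)² = 72.2222
r_1 = -1.0864 / 72.2222 = -0.015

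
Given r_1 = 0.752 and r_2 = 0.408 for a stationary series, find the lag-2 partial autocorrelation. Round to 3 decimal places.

φ_{22} = (r_2 − r_1²) / (1 − r_1²)
r_1² = (0.752)² = 0.565504
Numerator = 0.408 − 0.5655 = -0.1575; denominator = 1 − 0.5655 = 0.4345
φ_{22} = -0.1575 / 0.4345 = -0.362

-0.362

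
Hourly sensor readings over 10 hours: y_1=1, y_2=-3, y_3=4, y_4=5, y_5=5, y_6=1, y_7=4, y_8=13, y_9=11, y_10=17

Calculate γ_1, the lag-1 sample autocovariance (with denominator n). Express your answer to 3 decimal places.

Mean ȳ = (1 − 3 + 4 + 5 + 5 + 1 + 4 + 13 + 11 + 17)/10 = 5.8000
Σ_{t=1}^{9}(y_t−ȳ)(y_{t+1}−ȳ) = 155.3600
γ_1 = 155.3600 / 10 = 15.536

15.536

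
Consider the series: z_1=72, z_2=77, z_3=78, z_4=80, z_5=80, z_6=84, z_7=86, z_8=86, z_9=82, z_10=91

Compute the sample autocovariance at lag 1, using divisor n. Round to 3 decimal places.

10.064

Mean z̄ = (72 + 77 + 78 + 80 + 80 + 84 + 86 + 86 + 82 + 91)/10 = 81.6000
Σ_{t=1}^{9}(z_t−z̄)(z_{t+1}−z̄) = 100.6400
γ_1 = 100.6400 / 10 = 10.064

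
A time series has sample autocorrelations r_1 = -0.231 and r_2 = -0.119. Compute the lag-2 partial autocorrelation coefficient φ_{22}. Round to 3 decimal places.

-0.182

φ_{22} = (r_2 − r_1²) / (1 − r_1²)
r_1² = (-0.231)² = 0.053361
Numerator = -0.119 − 0.0534 = -0.1724; denominator = 1 − 0.0534 = 0.9466
φ_{22} = -0.1724 / 0.9466 = -0.182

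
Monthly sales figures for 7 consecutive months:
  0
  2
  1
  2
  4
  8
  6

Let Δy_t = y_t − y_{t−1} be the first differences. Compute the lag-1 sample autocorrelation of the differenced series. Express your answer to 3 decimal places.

First differences Δy: 2, -1, 1, 2, 4, -2
Mean of differences = 1.0000
Numerator Σ(Δy_t−Δȳ)(Δy_{t+1}−Δȳ) = -8.0000
Denominator Σ(Δy_t−Δȳ)² = 24.0000
r_1(Δy) = -8.0000 / 24.0000 = -0.333

-0.333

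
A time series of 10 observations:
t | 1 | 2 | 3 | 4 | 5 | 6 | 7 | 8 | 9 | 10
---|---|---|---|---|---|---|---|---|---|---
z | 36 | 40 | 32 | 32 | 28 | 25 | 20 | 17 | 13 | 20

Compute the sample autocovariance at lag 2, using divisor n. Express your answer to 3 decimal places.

Mean z̄ = (36 + 40 + 32 + 32 + 28 + 25 + 20 + 17 + 13 + 20)/10 = 26.3000
Σ_{t=1}^{8}(z_t−z̄)(z_{t+2}−z̄) = 279.4200
γ_2 = 279.4200 / 10 = 27.942

27.942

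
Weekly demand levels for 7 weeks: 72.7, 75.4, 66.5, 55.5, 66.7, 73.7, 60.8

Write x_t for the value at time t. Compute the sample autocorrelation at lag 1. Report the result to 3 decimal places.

0.026

Mean x̄ = (72.7 + 75.4 + 66.5 + 55.5 + 66.7 + 73.7 + 60.8)/7 = 67.3286
Deviations from mean: 5.3714, 8.0714, -0.8286, -11.8286, -0.6286, 6.3714, -6.5286
Numerator Σ_{t=1}^{6}(x_t−x̄)(x_{t+1}−x̄) = 8.3020
Denominator Σ(x_t−x̄)² = 318.2143
r_1 = 8.3020 / 318.2143 = 0.026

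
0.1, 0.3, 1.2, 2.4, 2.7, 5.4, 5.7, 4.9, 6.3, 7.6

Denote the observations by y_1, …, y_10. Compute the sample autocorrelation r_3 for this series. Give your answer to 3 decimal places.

0.193

Mean ȳ = (0.1 + 0.3 + 1.2 + 2.4 + 2.7 + 5.4 + 5.7 + 4.9 + 6.3 + 7.6)/10 = 3.6600
Numerator Σ_{t=1}^{7}(y_t−ȳ)(y_{t+3}−ȳ) = 12.3012
Denominator Σ(y_t−ȳ)² = 63.7440
r_3 = 12.3012 / 63.7440 = 0.193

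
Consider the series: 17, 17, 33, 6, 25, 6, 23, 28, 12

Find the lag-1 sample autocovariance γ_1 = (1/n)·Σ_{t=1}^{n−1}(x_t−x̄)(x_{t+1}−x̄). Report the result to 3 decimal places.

-48.775

Mean x̄ = (17 + 17 + 33 + 6 + 25 + 6 + 23 + 28 + 12)/9 = 18.5556
Σ_{t=1}^{8}(x_t−x̄)(x_{t+1}−x̄) = -438.9753
γ_1 = -438.9753 / 9 = -48.775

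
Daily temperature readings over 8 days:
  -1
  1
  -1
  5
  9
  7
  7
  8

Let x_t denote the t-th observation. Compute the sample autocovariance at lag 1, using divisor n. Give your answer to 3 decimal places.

Mean x̄ = (-1 + 1 − 1 + 5 + 9 + 7 + 7 + 8)/8 = 4.3750
Deviations: -5.3750, -3.3750, -5.3750, 0.6250, 4.6250, 2.6250, 2.6250, 3.6250
Σ_{t=1}^{7}(x_t−x̄)(x_{t+1}−x̄) = 64.3594
γ_1 = 64.3594 / 8 = 8.045

8.045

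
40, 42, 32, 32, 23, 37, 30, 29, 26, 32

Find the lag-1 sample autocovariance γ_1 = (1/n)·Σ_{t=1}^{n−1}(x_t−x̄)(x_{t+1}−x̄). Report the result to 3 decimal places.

5.041

Mean x̄ = (40 + 42 + 32 + 32 + 23 + 37 + 30 + 29 + 26 + 32)/10 = 32.3000
Σ_{t=1}^{9}(x_t−x̄)(x_{t+1}−x̄) = 50.4100
γ_1 = 50.4100 / 10 = 5.041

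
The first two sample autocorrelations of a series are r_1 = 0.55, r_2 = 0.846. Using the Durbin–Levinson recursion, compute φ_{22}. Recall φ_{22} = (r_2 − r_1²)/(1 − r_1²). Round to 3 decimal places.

0.779

φ_{22} = (r_2 − r_1²) / (1 − r_1²)
r_1² = (0.55)² = 0.3025
Numerator = 0.846 − 0.3025 = 0.5435; denominator = 1 − 0.3025 = 0.6975
φ_{22} = 0.5435 / 0.6975 = 0.779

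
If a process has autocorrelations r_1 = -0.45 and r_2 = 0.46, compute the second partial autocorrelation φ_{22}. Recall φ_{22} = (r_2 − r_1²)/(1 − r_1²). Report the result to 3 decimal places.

0.323

φ_{22} = (r_2 − r_1²) / (1 − r_1²)
r_1² = (-0.45)² = 0.2025
Numerator = 0.46 − 0.2025 = 0.2575; denominator = 1 − 0.2025 = 0.7975
φ_{22} = 0.2575 / 0.7975 = 0.323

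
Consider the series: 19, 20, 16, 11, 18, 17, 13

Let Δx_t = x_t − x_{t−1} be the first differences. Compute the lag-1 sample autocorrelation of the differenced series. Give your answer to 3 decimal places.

First differences Δx: 1, -4, -5, 7, -1, -4
Mean of differences = -1.0000
Numerator Σ(Δx_t−Δx̄)(Δx_{t+1}−Δx̄) = -26.0000
Denominator Σ(Δx_t−Δx̄)² = 102.0000
r_1(Δx) = -26.0000 / 102.0000 = -0.255

-0.255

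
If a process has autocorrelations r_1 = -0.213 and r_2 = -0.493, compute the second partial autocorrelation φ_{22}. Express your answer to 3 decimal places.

φ_{22} = (r_2 − r_1²) / (1 − r_1²)
r_1² = (-0.213)² = 0.045369
Numerator = -0.493 − 0.0454 = -0.5384; denominator = 1 − 0.0454 = 0.9546
φ_{22} = -0.5384 / 0.9546 = -0.564

-0.564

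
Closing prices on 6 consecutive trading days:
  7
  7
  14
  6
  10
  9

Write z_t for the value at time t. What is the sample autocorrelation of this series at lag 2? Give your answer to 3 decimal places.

0.030

Mean z̄ = (7 + 7 + 14 + 6 + 10 + 9)/6 = 8.8333
Σ(z_t−z̄)(z_{t+2}−z̄) = (-9.4722) + (5.1944) + (6.0278) + (-0.4722) = 1.2778
Denominator Σ(z_t−z̄)² = 42.8333
r_2 = 1.2778 / 42.8333 = 0.030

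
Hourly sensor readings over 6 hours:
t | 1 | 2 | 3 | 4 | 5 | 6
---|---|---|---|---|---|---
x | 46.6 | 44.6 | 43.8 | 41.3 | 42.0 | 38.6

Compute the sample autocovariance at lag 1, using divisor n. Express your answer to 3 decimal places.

1.949

Mean x̄ = (46.6 + 44.6 + 43.8 + 41.3 + 42.0 + 38.6)/6 = 42.8167
Σ_{t=1}^{5}(x_t−x̄)(x_{t+1}−x̄) = 11.6914
γ_1 = 11.6914 / 6 = 1.949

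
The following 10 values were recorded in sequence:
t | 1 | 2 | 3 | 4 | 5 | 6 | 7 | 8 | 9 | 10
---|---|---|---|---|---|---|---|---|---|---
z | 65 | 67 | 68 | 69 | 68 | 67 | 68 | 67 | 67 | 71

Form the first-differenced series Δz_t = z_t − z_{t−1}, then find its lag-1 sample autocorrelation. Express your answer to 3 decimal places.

First differences Δz: 2, 1, 1, -1, -1, 1, -1, 0, 4
Mean of differences = 0.6667
Numerator Σ(Δz_t−Δz̄)(Δz_{t+1}−Δz̄) = 0.5556
Denominator Σ(Δz_t−Δz̄)² = 22.0000
r_1(Δz) = 0.5556 / 22.0000 = 0.025

0.025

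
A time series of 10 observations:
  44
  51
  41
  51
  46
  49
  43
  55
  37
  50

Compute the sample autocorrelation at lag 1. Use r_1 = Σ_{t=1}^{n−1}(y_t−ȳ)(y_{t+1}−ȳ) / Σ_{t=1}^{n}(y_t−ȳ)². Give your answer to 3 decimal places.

Mean ȳ = (44 + 51 + 41 + 51 + 46 + 49 + 43 + 55 + 37 + 50)/10 = 46.7000
Numerator Σ_{t=1}^{9}(y_t−ȳ)(y_{t+1}−ȳ) = -216.9900
Denominator Σ(y_t−ȳ)² = 270.1000
r_1 = -216.9900 / 270.1000 = -0.803

-0.803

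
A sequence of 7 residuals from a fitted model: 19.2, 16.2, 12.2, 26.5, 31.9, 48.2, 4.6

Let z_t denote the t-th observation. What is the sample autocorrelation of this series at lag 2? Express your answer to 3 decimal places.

Mean z̄ = (19.2 + 16.2 + 12.2 + 26.5 + 31.9 + 48.2 + 4.6)/7 = 22.6857
Numerator Σ_{t=1}^{5}(z_t−z̄)(z_{t+2}−z̄) = -154.1347
Denominator Σ(z_t−z̄)² = 1241.6886
r_2 = -154.1347 / 1241.6886 = -0.124

-0.124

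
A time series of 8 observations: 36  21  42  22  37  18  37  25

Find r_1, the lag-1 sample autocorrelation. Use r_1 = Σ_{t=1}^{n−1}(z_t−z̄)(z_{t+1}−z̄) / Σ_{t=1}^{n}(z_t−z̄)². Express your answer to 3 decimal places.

-0.875

Mean z̄ = (36 + 21 + 42 + 22 + 37 + 18 + 37 + 25)/8 = 29.7500
Deviations from mean: 6.2500, -8.7500, 12.2500, -7.7500, 7.2500, -11.7500, 7.2500, -4.7500
Σ(z_t−z̄)(z_{t+1}−z̄) = (-54.6875) + (-107.1875) + (-94.9375) + (-56.1875) + (-85.1875) + (-85.1875) + (-34.4375) = -517.8125
Denominator Σ(z_t−z̄)² = 591.5000
r_1 = -517.8125 / 591.5000 = -0.875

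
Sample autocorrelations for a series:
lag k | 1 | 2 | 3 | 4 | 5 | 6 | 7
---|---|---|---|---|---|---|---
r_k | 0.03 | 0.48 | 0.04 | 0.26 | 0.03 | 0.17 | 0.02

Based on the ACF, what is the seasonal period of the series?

2

The largest autocorrelation is r_2 = 0.48, with weaker echoes at lags 4 (0.26) and 6 (0.17); the remaining lags stay at or below 0.04.
The dominant spike at lag 2 indicates a seasonal period of 2.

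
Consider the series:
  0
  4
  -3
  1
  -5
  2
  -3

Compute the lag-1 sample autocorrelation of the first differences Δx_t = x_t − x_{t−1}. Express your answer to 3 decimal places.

-0.835

First differences Δx: 4, -7, 4, -6, 7, -5
Mean of differences = -0.5000
Numerator Σ(Δx_t−Δx̄)(Δx_{t+1}−Δx̄) = -158.2500
Denominator Σ(Δx_t−Δx̄)² = 189.5000
r_1(Δx) = -158.2500 / 189.5000 = -0.835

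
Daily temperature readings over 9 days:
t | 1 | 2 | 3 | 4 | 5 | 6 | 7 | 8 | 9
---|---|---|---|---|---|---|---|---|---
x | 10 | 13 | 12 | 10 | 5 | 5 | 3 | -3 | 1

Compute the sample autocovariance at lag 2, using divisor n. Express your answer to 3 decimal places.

Mean x̄ = (10 + 13 + 12 + 10 + 5 + 5 + 3 − 3 + 1)/9 = 6.2222
Σ_{t=1}^{7}(x_t−x̄)(x_{t+2}−x̄) = 67.7901
γ_2 = 67.7901 / 9 = 7.532

7.532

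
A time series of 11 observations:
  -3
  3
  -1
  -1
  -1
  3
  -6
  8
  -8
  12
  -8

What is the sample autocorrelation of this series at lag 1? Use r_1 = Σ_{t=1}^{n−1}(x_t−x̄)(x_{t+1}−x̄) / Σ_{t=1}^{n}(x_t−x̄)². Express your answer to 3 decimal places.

-0.830

Mean x̄ = (-3 + 3 − 1 − 1 − 1 + 3 − 6 + 8 − 8 + 12 − 8)/11 = -0.1818
Numerator Σ_{t=1}^{10}(x_t−x̄)(x_{t+1}−x̄) = -333.3967
Denominator Σ(x_t−x̄)² = 401.6364
r_1 = -333.3967 / 401.6364 = -0.830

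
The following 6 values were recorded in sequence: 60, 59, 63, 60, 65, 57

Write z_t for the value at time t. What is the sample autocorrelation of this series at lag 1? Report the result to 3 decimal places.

Mean z̄ = (60 + 59 + 63 + 60 + 65 + 57)/6 = 60.6667
Deviations from mean: -0.6667, -1.6667, 2.3333, -0.6667, 4.3333, -3.6667
Σ(z_t−z̄)(z_{t+1}−z̄) = (1.1111) + (-3.8889) + (-1.5556) + (-2.8889) + (-15.8889) = -23.1111
Denominator Σ(z_t−z̄)² = 41.3333
r_1 = -23.1111 / 41.3333 = -0.559

-0.559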